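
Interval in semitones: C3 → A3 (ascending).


Solution.
Absolute semitone position = octave×12 + chromatic position
C3: 3×12 + 0 = 36
A3: 3×12 + 9 = 45
Difference = 45 - 36 = 9
= 9 semitones


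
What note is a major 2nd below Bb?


Working:
A 2nd spans 2 letter names, so from B we land on A
A major 2nd = 2 semitones below Bb
Spell A at that pitch: Ab
= Ab


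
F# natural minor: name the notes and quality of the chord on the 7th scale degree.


F# natural minor scale: F# G# A B C# D E
Diatonic triad on degree 7 stacks scale notes 7, 2, 4: E G# B
E→G# = 4 semitones; E→B = 7 semitones → major triad
= E G# B (major)


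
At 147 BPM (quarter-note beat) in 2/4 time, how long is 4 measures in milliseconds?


Reasoning:
Quarter-note beat duration = 60000 / 147 ms
Beats per measure (2/4) = 2
One measure = 2 × 60000 / 147 = 120000 / 147 ms
4 measures = 4 × 120000 / 147 = 480000 / 147
= 3265.3 ms


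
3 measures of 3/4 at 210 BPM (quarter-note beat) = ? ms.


Let's work it out.
Quarter-note beat duration = 60000 / 210 ms
Beats per measure (3/4) = 3
One measure = 3 × 60000 / 210 = 180000 / 210 ms
3 measures = 3 × 180000 / 210 = 540000 / 210
= 2571.4 ms


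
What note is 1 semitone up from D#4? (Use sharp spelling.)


Step by step:
D#4: chromatic position 3 in octave 4 → absolute = 4×12 + 3 = 51
Transpose up 1: 51 + 1 = 52
52 = 4×12 + 4 → E in octave 4
Result = E4


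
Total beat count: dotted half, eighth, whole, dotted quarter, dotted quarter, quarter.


Working:
Beat values:
  dotted half = 3 beats
  eighth = 0.5 beats
  whole = 4 beats
  dotted quarter = 1.5 beats
  dotted quarter = 1.5 beats
  quarter = 1 beat
Sum = 3 + 0.5 + 4 + 1.5 + 1.5 + 1
= 11.5 beats


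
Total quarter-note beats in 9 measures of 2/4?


Step by step:
Time signature 2/4: the bottom number 4 means the quarter note gets one count
The top number 2 means 2 quarter-note beats per measure
Total = 2 × 9 measures
= 18 quarter-note beats


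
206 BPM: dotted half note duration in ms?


Step by step:
One quarter-note beat = 60000 / BPM = 60000 / 206 ms
Dotted half note = 3 × quarter note
Duration = 3 × 60000 / 206 = 180000 / 206
= 873.8 ms


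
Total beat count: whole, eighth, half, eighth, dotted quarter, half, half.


Beat values:
  whole = 4 beats
  eighth = 0.5 beats
  half = 2 beats
  eighth = 0.5 beats
  dotted quarter = 1.5 beats
  half = 2 beats
  half = 2 beats
Sum = 4 + 0.5 + 2 + 0.5 + 1.5 + 2 + 2
= 12.5 beats


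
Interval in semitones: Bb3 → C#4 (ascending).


Solution.
Absolute semitone position = octave×12 + chromatic position
Bb3: 3×12 + 10 = 46
C#4: 4×12 + 1 = 49
Difference = 49 - 46 = 3
= 3 semitones


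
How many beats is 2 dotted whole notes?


Step by step:
Base whole note = 4 beats
Dot 1 adds half the previous value: +2
One dotted whole = 4 + 2 = 6
2 of them = 2 × 6 = 12
= 12 beats


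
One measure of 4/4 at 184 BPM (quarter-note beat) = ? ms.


Step by step:
Quarter-note beat duration = 60000 / 184 ms
Beats per measure (4/4) = 4
One measure = 4 × 60000 / 184 = 240000 / 184 ms
= 1304.3 ms


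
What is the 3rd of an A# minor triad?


Solution.
Minor triad = root + minor 3rd (3 semitones) + perfect 5th (7 semitones)
A triad on A# stacks thirds, so the chord tones use letter names A-C-E
Root: A#
Minor 3rd above A#: C#
Perfect 5th above A#: E#
The 3rd = C#


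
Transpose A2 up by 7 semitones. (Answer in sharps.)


A2: chromatic position 9 in octave 2 → absolute = 2×12 + 9 = 33
Transpose up 7: 33 + 7 = 40
40 = 3×12 + 4 → E in octave 3
Result = E3


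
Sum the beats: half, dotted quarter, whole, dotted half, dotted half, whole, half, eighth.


Beat values:
  half = 2 beats
  dotted quarter = 1.5 beats
  whole = 4 beats
  dotted half = 3 beats
  dotted half = 3 beats
  whole = 4 beats
  half = 2 beats
  eighth = 0.5 beats
Sum = 2 + 1.5 + 4 + 3 + 3 + 4 + 2 + 0.5
= 20 beats


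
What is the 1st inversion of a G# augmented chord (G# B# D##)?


Solution.
Root position: G# B# D##
1st inversion: move root up an octave
Bass note: B#
Notes (bottom to top) = B# D## G#


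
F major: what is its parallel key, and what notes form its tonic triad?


Solution.
Parallel keys share the same tonic but differ in mode
F major → parallel is F minor
Tonic triad of F minor = F Ab C
= F minor; triad = F Ab C


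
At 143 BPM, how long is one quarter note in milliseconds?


Step by step:
One quarter-note beat = 60000 / BPM = 60000 / 143 ms
Duration = 60000 / 143
= 419.6 ms


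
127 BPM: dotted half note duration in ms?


Reasoning:
One quarter-note beat = 60000 / BPM = 60000 / 127 ms
Dotted half note = 3 × quarter note
Duration = 3 × 60000 / 127 = 180000 / 127
= 1417.3 ms


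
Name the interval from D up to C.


Step by step:
Letter names: D → C spans 7 letter names → a 7th
Semitones: D → C = 10 half-steps
A 7th of 10 semitones is a minor 7th
= minor 7th


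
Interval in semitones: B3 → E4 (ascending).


Solution.
Absolute semitone position = octave×12 + chromatic position
B3: 3×12 + 11 = 47
E4: 4×12 + 4 = 52
Difference = 52 - 47 = 5
= 5 semitones


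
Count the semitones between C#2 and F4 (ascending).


Working:
Absolute semitone position = octave×12 + chromatic position
C#2: 2×12 + 1 = 25
F4: 4×12 + 5 = 53
Difference = 53 - 25 = 28
= 28 semitones


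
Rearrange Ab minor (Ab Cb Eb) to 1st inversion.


Step by step:
Root position: Ab Cb Eb
1st inversion: move root up an octave
Bass note: Cb
Notes (bottom to top) = Cb Eb Ab


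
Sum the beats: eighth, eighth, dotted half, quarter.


Beat values:
  eighth = 0.5 beats
  eighth = 0.5 beats
  dotted half = 3 beats
  quarter = 1 beat
Sum = 0.5 + 0.5 + 3 + 1
= 5 beats


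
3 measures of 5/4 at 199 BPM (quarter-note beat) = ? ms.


Let's work it out.
Quarter-note beat duration = 60000 / 199 ms
Beats per measure (5/4) = 5
One measure = 5 × 60000 / 199 = 300000 / 199 ms
3 measures = 3 × 300000 / 199 = 900000 / 199
= 4522.6 ms


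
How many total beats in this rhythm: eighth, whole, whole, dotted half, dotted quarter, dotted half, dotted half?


Let's work it out.
Beat values:
  eighth = 0.5 beats
  whole = 4 beats
  whole = 4 beats
  dotted half = 3 beats
  dotted quarter = 1.5 beats
  dotted half = 3 beats
  dotted half = 3 beats
Sum = 0.5 + 4 + 4 + 3 + 1.5 + 3 + 3
= 19 beats


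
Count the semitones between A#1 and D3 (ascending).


Solution.
Absolute semitone position = octave×12 + chromatic position
A#1: 1×12 + 10 = 22
D3: 3×12 + 2 = 38
Difference = 38 - 22 = 16
= 16 semitones


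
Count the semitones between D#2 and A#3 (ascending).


Step by step:
Absolute semitone position = octave×12 + chromatic position
D#2: 2×12 + 3 = 27
A#3: 3×12 + 10 = 46
Difference = 46 - 27 = 19
= 19 semitones


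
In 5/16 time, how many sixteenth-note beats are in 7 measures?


Step by step:
Time signature 5/16: the bottom number 16 means the sixteenth note gets one count
The top number 5 means 5 sixteenth-note beats per measure
Total = 5 × 7 measures
= 35 sixteenth-note beats


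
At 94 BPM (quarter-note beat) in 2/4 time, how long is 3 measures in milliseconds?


Quarter-note beat duration = 60000 / 94 ms
Beats per measure (2/4) = 2
One measure = 2 × 60000 / 94 = 120000 / 94 ms
3 measures = 3 × 120000 / 94 = 360000 / 94
= 3829.8 ms


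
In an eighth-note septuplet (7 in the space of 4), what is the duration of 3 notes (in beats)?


Reasoning:
Septuplet: 7 notes occupy the space of 4 eighth notes
Space = 4 × 1/2 = 2 beats
Each septuplet note = 2 / 7 = 2/7 beats
3 notes = 3 × 2/7 = 6/7
= 6/7 beats


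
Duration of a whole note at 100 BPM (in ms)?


Working:
One quarter-note beat = 60000 / BPM = 60000 / 100 ms
Whole note = 4 × quarter note
Duration = 4 × 60000 / 100 = 240000 / 100
= 2400.0 ms


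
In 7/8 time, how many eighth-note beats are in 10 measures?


Reasoning:
Time signature 7/8: the bottom number 8 means the eighth note gets one count
The top number 7 means 7 eighth-note beats per measure
Total = 7 × 10 measures
= 70 eighth-note beats


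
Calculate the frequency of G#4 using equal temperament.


Working:
f = 440 × 2^(n/12) where n = semitones from A4
G#4: -1 semitones from A4
f = 440 × 2^(-1/12)
f = 415.30 Hz


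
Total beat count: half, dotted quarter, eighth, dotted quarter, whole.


Reasoning:
Beat values:
  half = 2 beats
  dotted quarter = 1.5 beats
  eighth = 0.5 beats
  dotted quarter = 1.5 beats
  whole = 4 beats
Sum = 2 + 1.5 + 0.5 + 1.5 + 4
= 9.5 beats


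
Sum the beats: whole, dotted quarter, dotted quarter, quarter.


Reasoning:
Beat values:
  whole = 4 beats
  dotted quarter = 1.5 beats
  dotted quarter = 1.5 beats
  quarter = 1 beat
Sum = 4 + 1.5 + 1.5 + 1
= 8 beats


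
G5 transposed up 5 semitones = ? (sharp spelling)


Step by step:
G5: chromatic position 7 in octave 5 → absolute = 5×12 + 7 = 67
Transpose up 5: 67 + 5 = 72
72 = 6×12 + 0 → C in octave 6
Result = C6


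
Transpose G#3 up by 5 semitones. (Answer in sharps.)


Step by step:
G#3: chromatic position 8 in octave 3 → absolute = 3×12 + 8 = 44
Transpose up 5: 44 + 5 = 49
49 = 4×12 + 1 → C# in octave 4
Result = C#4


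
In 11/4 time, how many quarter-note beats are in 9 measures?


Let's work it out.
Time signature 11/4: the bottom number 4 means the quarter note gets one count
The top number 11 means 11 quarter-note beats per measure
Total = 11 × 9 measures
= 99 quarter-note beats


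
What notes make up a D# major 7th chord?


Major 7th chord = root + major 3rd + perfect 5th + major 7th
Seventh chords stack in thirds, so the letter names are D-F-A-C
Root: D#
Major 3rd above D#: F##
Perfect 5th above D#: A#
Major 7th above D#: C##
Chord = D# F## A# C##


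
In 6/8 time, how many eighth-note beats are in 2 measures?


Time signature 6/8: the bottom number 8 means the eighth note gets one count
The top number 6 means 6 eighth-note beats per measure
Total = 6 × 2 measures
= 12 eighth-note beats


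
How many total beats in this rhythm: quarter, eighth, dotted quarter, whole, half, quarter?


Beat values:
  quarter = 1 beat
  eighth = 0.5 beats
  dotted quarter = 1.5 beats
  whole = 4 beats
  half = 2 beats
  quarter = 1 beat
Sum = 1 + 0.5 + 1.5 + 4 + 2 + 1
= 10 beats


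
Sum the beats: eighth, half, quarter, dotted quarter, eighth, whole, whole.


Let's work it out.
Beat values:
  eighth = 0.5 beats
  half = 2 beats
  quarter = 1 beat
  dotted quarter = 1.5 beats
  eighth = 0.5 beats
  whole = 4 beats
  whole = 4 beats
Sum = 0.5 + 2 + 1 + 1.5 + 0.5 + 4 + 4
= 13.5 beats


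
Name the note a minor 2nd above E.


Reasoning:
A 2nd spans 2 letter names, so from E we land on F
A minor 2nd = 1 semitone above E
Spell F at that pitch: F
= F


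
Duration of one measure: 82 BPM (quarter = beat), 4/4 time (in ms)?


Step by step:
Quarter-note beat duration = 60000 / 82 ms
Beats per measure (4/4) = 4
One measure = 4 × 60000 / 82 = 240000 / 82 ms
= 2926.8 ms


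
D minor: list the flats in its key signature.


Let's work it out.
Flat minor keys: A(0), D(1), G(2), C(3), F(4), Bb(5), Eb(6), Ab(7)
D minor has 1 flat
Order of flats: Bb Eb Ab Db Gb Cb Fb → first 1: Bb
= Bb


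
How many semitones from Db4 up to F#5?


Step by step:
Absolute semitone position = octave×12 + chromatic position
Db4: 4×12 + 1 = 49
F#5: 5×12 + 6 = 66
Difference = 66 - 49 = 17
= 17 semitones


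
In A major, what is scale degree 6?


Solution.
Major scale pattern: W-W-H-W-W-W-H (2-2-1-2-2-2-1 semitones)
Starting from A:
  A + 2 semitones → B
  B + 2 semitones → C#
  C# + 1 semitone → D
  D + 2 semitones → E
  E + 2 semitones → F#
  F# + 2 semitones → G#
  G# + 1 semitone → A
Scale: A B C# D E F# G#
Degree 6 = F#


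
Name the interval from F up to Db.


Letter names: F → D spans 6 letter names → a 6th
Semitones: F → Db = 8 half-steps
A 6th of 8 semitones is a minor 6th
= minor 6th


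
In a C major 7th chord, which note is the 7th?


Step by step:
Major 7th chord = root + major 3rd + perfect 5th + major 7th
Seventh chords stack in thirds, so the letter names are C-E-G-B
Root: C
Major 3rd above C: E
Perfect 5th above C: G
Major 7th above C: B
The 7th = B


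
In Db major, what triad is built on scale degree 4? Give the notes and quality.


Db major scale: Db Eb F Gb Ab Bb C
Diatonic triad on degree 4 stacks scale notes 4, 6, 1: Gb Bb Db
Gb→Bb = 4 semitones; Gb→Db = 7 semitones → major triad
= Gb Bb Db (major)


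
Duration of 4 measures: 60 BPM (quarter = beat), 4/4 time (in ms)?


Quarter-note beat duration = 60000 / 60 ms
Beats per measure (4/4) = 4
One measure = 4 × 60000 / 60 = 240000 / 60 ms
4 measures = 4 × 240000 / 60 = 960000 / 60
= 16000.0 ms


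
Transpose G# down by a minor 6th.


minor 6th: 6 letter names, 8 semitones
Letter: G - 5 → B
Pitch: G# - 8 semitones, spelled as a B → B#
= B#


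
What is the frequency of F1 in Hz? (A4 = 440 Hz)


Solution.
f = 440 × 2^(n/12) where n = semitones from A4
F1: -40 semitones from A4
f = 440 × 2^(-40/12)
f = 43.65 Hz


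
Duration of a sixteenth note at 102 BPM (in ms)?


One quarter-note beat = 60000 / BPM = 60000 / 102 ms
Sixteenth note = 1/4 × quarter note
Duration = 1/4 × 60000 / 102 = 15000 / 102
= 147.1 ms


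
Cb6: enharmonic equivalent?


Working:
Enharmonic notes sound the same pitch but are spelled with different letter names
Cb and B name the same pitch class
Octave numbers change at C, so Cb6 = B5
= B5


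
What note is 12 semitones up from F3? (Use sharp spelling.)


Working:
F3: chromatic position 5 in octave 3 → absolute = 3×12 + 5 = 41
Transpose up 12: 41 + 12 = 53
53 = 4×12 + 5 → F in octave 4
Result = F4


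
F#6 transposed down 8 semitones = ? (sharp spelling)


Step by step:
F#6: chromatic position 6 in octave 6 → absolute = 6×12 + 6 = 78
Transpose down 8: 78 - 8 = 70
70 = 5×12 + 10 → A# in octave 5
Result = A#5


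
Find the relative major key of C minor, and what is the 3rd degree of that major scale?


Reasoning:
The relative major shares the key signature and is a minor 3rd above the minor tonic
A minor 3rd above C is Eb
→ relative major of C minor is Eb major
Eb major scale: Eb F G Ab Bb C D
= Eb major; 3rd degree = G


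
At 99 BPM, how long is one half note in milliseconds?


Reasoning:
One quarter-note beat = 60000 / BPM = 60000 / 99 ms
Half note = 2 × quarter note
Duration = 2 × 60000 / 99 = 120000 / 99
= 1212.1 ms


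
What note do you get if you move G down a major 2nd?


Working:
major 2nd: 2 letter names, 2 semitones
Letter: G - 1 → F
Pitch: G - 2 semitones, spelled as an F → F
= F


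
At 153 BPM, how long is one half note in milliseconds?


Let's work it out.
One quarter-note beat = 60000 / BPM = 60000 / 153 ms
Half note = 2 × quarter note
Duration = 2 × 60000 / 153 = 120000 / 153
= 784.3 ms


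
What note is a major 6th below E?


Let's work it out.
A 6th spans 6 letter names, so from E we land on G
A major 6th = 9 semitones below E
Spell G at that pitch: G
= G


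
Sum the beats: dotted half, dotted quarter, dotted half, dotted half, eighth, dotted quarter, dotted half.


Beat values:
  dotted half = 3 beats
  dotted quarter = 1.5 beats
  dotted half = 3 beats
  dotted half = 3 beats
  eighth = 0.5 beats
  dotted quarter = 1.5 beats
  dotted half = 3 beats
Sum = 3 + 1.5 + 3 + 3 + 0.5 + 1.5 + 3
= 15.5 beats


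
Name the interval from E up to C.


Working:
Letter names: E → C spans 6 letter names → a 6th
Semitones: E → C = 8 half-steps
A 6th of 8 semitones is a minor 6th
= minor 6th


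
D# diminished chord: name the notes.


Diminished triad = root + minor 3rd (3 semitones) + diminished 5th (6 semitones)
A triad on D# stacks thirds, so the chord tones use letter names D-F-A
Root: D#
Minor 3rd above D#: F#
Diminished 5th above D#: A
Chord = D# F# A


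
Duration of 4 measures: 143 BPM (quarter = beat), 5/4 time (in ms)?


Let's work it out.
Quarter-note beat duration = 60000 / 143 ms
Beats per measure (5/4) = 5
One measure = 5 × 60000 / 143 = 300000 / 143 ms
4 measures = 4 × 300000 / 143 = 1200000 / 143
= 8391.6 ms


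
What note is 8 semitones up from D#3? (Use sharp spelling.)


Working:
D#3: chromatic position 3 in octave 3 → absolute = 3×12 + 3 = 39
Transpose up 8: 39 + 8 = 47
47 = 3×12 + 11 → B in octave 3
Result = B3


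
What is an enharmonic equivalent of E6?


Enharmonic notes sound the same pitch but are spelled with different letter names
E and D## name the same pitch class
= D##6


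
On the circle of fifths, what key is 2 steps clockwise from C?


Let's work it out.
Each clockwise step on the circle of fifths moves up a perfect 5th
From C: C → G → D
= D


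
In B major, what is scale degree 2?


Major scale pattern: W-W-H-W-W-W-H (2-2-1-2-2-2-1 semitones)
Starting from B:
  B + 2 semitones → C#
  C# + 2 semitones → D#
  D# + 1 semitone → E
  E + 2 semitones → F#
  F# + 2 semitones → G#
  G# + 2 semitones → A#
  A# + 1 semitone → B
Scale: B C# D# E F# G# A#
Degree 2 = C#


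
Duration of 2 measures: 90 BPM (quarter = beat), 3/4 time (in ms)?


Quarter-note beat duration = 60000 / 90 ms
Beats per measure (3/4) = 3
One measure = 3 × 60000 / 90 = 180000 / 90 ms
2 measures = 2 × 180000 / 90 = 360000 / 90
= 4000.0 ms


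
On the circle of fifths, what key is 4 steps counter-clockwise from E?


Each counter-clockwise step moves down a perfect 5th (= up a perfect 4th)
From E: E → A → D → G → C
= C


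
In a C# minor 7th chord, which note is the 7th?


Reasoning:
Minor 7th chord = root + minor 3rd + perfect 5th + minor 7th
Seventh chords stack in thirds, so the letter names are C-E-G-B
Root: C#
Minor 3rd above C#: E
Perfect 5th above C#: G#
Minor 7th above C#: B
The 7th = B


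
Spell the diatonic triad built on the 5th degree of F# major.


Let's work it out.
F# major scale: F# G# A# B C# D# E#
Diatonic triad on degree 5 stacks scale notes 5, 7, 2: C# E# G#
C#→E# = 4 semitones; C#→G# = 7 semitones → major triad
= C# E# G# (major)


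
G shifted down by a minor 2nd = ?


Let's work it out.
minor 2nd: 2 letter names, 1 semitones
Letter: G - 1 → F
Pitch: G - 1 semitones, spelled as an F → F#
= F#


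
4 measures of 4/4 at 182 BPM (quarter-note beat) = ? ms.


Step by step:
Quarter-note beat duration = 60000 / 182 ms
Beats per measure (4/4) = 4
One measure = 4 × 60000 / 182 = 240000 / 182 ms
4 measures = 4 × 240000 / 182 = 960000 / 182
= 5274.7 ms


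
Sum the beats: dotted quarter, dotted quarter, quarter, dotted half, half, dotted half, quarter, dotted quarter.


Beat values:
  dotted quarter = 1.5 beats
  dotted quarter = 1.5 beats
  quarter = 1 beat
  dotted half = 3 beats
  half = 2 beats
  dotted half = 3 beats
  quarter = 1 beat
  dotted quarter = 1.5 beats
Sum = 1.5 + 1.5 + 1 + 3 + 2 + 3 + 1 + 1.5
= 14.5 beats


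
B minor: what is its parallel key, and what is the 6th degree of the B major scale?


Solution.
Parallel keys share the same tonic but differ in mode
B minor → parallel is B major
B major scale: B C# D# E F# G# A#
= B major; 6th degree = G#


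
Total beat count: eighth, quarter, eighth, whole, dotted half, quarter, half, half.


Beat values:
  eighth = 0.5 beats
  quarter = 1 beat
  eighth = 0.5 beats
  whole = 4 beats
  dotted half = 3 beats
  quarter = 1 beat
  half = 2 beats
  half = 2 beats
Sum = 0.5 + 1 + 0.5 + 4 + 3 + 1 + 2 + 2
= 14 beats


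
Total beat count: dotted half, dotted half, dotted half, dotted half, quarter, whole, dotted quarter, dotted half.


Let's work it out.
Beat values:
  dotted half = 3 beats
  dotted half = 3 beats
  dotted half = 3 beats
  dotted half = 3 beats
  quarter = 1 beat
  whole = 4 beats
  dotted quarter = 1.5 beats
  dotted half = 3 beats
Sum = 3 + 3 + 3 + 3 + 1 + 4 + 1.5 + 3
= 21.5 beats


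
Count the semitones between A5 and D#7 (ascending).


Reasoning:
Absolute semitone position = octave×12 + chromatic position
A5: 5×12 + 9 = 69
D#7: 7×12 + 3 = 87
Difference = 87 - 69 = 18
= 18 semitones


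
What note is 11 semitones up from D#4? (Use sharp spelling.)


D#4: chromatic position 3 in octave 4 → absolute = 4×12 + 3 = 51
Transpose up 11: 51 + 11 = 62
62 = 5×12 + 2 → D in octave 5
Result = D5


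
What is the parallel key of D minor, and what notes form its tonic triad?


Step by step:
Parallel keys share the same tonic but differ in mode
D minor → parallel is D major
Tonic triad of D major = D F# A
= D major; triad = D F# A


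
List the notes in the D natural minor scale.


Let's work it out.
Natural minor scale pattern: W-H-W-W-H-W-W (2-1-2-2-1-2-2 semitones)
Starting from D:
  D + 2 semitones → E
  E + 1 semitone → F
  F + 2 semitones → G
  G + 2 semitones → A
  A + 1 semitone → Bb
  Bb + 2 semitones → C
  C + 2 semitones → D
Scale = D E F G A Bb C


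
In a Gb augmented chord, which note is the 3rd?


Solution.
Augmented triad = root + major 3rd (4 semitones) + augmented 5th (8 semitones)
A triad on Gb stacks thirds, so the chord tones use letter names G-B-D
Root: Gb
Major 3rd above Gb: Bb
Augmented 5th above Gb: D
The 3rd = Bb


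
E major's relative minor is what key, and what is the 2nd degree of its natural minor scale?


Working:
The relative minor shares the major's key signature and starts on its 6th degree
6th degree = a major 6th above the tonic; a major 6th above E is C#
→ relative minor of E major is C# minor
C# natural minor scale: C# D# E F# G# A B
= C# minor; 2nd degree = D#


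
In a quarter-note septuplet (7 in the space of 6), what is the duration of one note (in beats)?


Septuplet: 7 notes occupy the space of 6 quarter notes
Space = 6 × 1 = 6 beats
Each septuplet note = 6 / 7 = 6/7 beats
= 6/7 beats


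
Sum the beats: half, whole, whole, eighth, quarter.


Solution.
Beat values:
  half = 2 beats
  whole = 4 beats
  whole = 4 beats
  eighth = 0.5 beats
  quarter = 1 beat
Sum = 2 + 4 + 4 + 0.5 + 1
= 11.5 beats


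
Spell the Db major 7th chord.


Major 7th chord = root + major 3rd + perfect 5th + major 7th
Seventh chords stack in thirds, so the letter names are D-F-A-C
Root: Db
Major 3rd above Db: F
Perfect 5th above Db: Ab
Major 7th above Db: C
Chord = Db F Ab C


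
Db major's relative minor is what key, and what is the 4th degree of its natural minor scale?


Step by step:
The relative minor shares the major's key signature and starts on its 6th degree
6th degree = a major 6th above the tonic; a major 6th above Db is Bb
→ relative minor of Db major is Bb minor
Bb natural minor scale: Bb C Db Eb F Gb Ab
= Bb minor; 4th degree = Eb


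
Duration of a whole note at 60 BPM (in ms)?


Working:
One quarter-note beat = 60000 / BPM = 60000 / 60 ms
Whole note = 4 × quarter note
Duration = 4 × 60000 / 60 = 240000 / 60
= 4000.0 ms


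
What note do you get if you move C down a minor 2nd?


Let's work it out.
minor 2nd: 2 letter names, 1 semitones
Letter: C - 1 → B
Pitch: C - 1 semitones, spelled as a B → B
= B


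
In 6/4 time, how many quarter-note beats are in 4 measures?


Working:
Time signature 6/4: the bottom number 4 means the quarter note gets one count
The top number 6 means 6 quarter-note beats per measure
Total = 6 × 4 measures
= 24 quarter-note beats


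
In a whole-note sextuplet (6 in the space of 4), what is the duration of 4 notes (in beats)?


Working:
Sextuplet: 6 notes occupy the space of 4 whole notes
Space = 4 × 4 = 16 beats
Each sextuplet note = 16 / 6 = 8/3 beats
4 notes = 4 × 8/3 = 32/3
= 32/3 beats


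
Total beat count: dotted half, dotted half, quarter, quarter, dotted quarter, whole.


Beat values:
  dotted half = 3 beats
  dotted half = 3 beats
  quarter = 1 beat
  quarter = 1 beat
  dotted quarter = 1.5 beats
  whole = 4 beats
Sum = 3 + 3 + 1 + 1 + 1.5 + 4
= 13.5 beats


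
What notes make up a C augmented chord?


Augmented triad = root + major 3rd (4 semitones) + augmented 5th (8 semitones)
A triad on C stacks thirds, so the chord tones use letter names C-E-G
Root: C
Major 3rd above C: E
Augmented 5th above C: G#
Chord = C E G#


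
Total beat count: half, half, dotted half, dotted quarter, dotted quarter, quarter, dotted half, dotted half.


Beat values:
  half = 2 beats
  half = 2 beats
  dotted half = 3 beats
  dotted quarter = 1.5 beats
  dotted quarter = 1.5 beats
  quarter = 1 beat
  dotted half = 3 beats
  dotted half = 3 beats
Sum = 2 + 2 + 3 + 1.5 + 1.5 + 1 + 3 + 3
= 17 beats


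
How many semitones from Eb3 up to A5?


Let's work it out.
Absolute semitone position = octave×12 + chromatic position
Eb3: 3×12 + 3 = 39
A5: 5×12 + 9 = 69
Difference = 69 - 39 = 30
= 30 semitones


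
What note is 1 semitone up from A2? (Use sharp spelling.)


Step by step:
A2: chromatic position 9 in octave 2 → absolute = 2×12 + 9 = 33
Transpose up 1: 33 + 1 = 34
34 = 2×12 + 10 → A# in octave 2
Result = A#2


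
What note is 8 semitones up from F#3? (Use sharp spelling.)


Working:
F#3: chromatic position 6 in octave 3 → absolute = 3×12 + 6 = 42
Transpose up 8: 42 + 8 = 50
50 = 4×12 + 2 → D in octave 4
Result = D4


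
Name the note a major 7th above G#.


Working:
A 7th spans 7 letter names, so from G we land on F
A major 7th = 11 semitones above G#
Spell F at that pitch: F##
= F##


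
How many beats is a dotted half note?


Step by step:
Base half note = 2 beats
Dot 1 adds half the previous value: +1
One dotted half = 2 + 1 = 3
= 3 beats


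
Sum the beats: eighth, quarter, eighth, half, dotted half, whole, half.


Solution.
Beat values:
  eighth = 0.5 beats
  quarter = 1 beat
  eighth = 0.5 beats
  half = 2 beats
  dotted half = 3 beats
  whole = 4 beats
  half = 2 beats
Sum = 0.5 + 1 + 0.5 + 2 + 3 + 4 + 2
= 13 beats


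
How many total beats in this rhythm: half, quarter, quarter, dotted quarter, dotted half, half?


Solution.
Beat values:
  half = 2 beats
  quarter = 1 beat
  quarter = 1 beat
  dotted quarter = 1.5 beats
  dotted half = 3 beats
  half = 2 beats
Sum = 2 + 1 + 1 + 1.5 + 3 + 2
= 10.5 beats


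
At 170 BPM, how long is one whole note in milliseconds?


Solution.
One quarter-note beat = 60000 / BPM = 60000 / 170 ms
Whole note = 4 × quarter note
Duration = 4 × 60000 / 170 = 240000 / 170
= 1411.8 ms


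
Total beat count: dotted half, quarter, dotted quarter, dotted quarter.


Solution.
Beat values:
  dotted half = 3 beats
  quarter = 1 beat
  dotted quarter = 1.5 beats
  dotted quarter = 1.5 beats
Sum = 3 + 1 + 1.5 + 1.5
= 7 beats


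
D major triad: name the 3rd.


Step by step:
Major triad = root + major 3rd (4 semitones) + perfect 5th (7 semitones)
A triad on D stacks thirds, so the chord tones use letter names D-F-A
Root: D
Major 3rd above D: F#
Perfect 5th above D: A
The 3rd = F#


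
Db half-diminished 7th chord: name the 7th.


Step by step:
Half-diminished 7th chord = root + minor 3rd + diminished 5th + minor 7th
Seventh chords stack in thirds, so the letter names are D-F-A-C
Root: Db
Minor 3rd above Db: Fb
Diminished 5th above Db: Abb
Minor 7th above Db: Cb
The 7th = Cb


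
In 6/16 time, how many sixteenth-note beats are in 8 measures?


Reasoning:
Time signature 6/16: the bottom number 16 means the sixteenth note gets one count
The top number 6 means 6 sixteenth-note beats per measure
Total = 6 × 8 measures
= 48 sixteenth-note beats


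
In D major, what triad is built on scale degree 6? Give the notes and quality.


Let's work it out.
D major scale: D E F# G A B C#
Diatonic triad on degree 6 stacks scale notes 6, 1, 3: B D F#
B→D = 3 semitones; B→F# = 7 semitones → minor triad
= B D F# (minor)


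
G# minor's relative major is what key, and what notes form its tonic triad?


Let's work it out.
The relative major shares the key signature and is a minor 3rd above the minor tonic
A minor 3rd above G# is B
→ relative major of G# minor is B major
Tonic triad of B major = root + major 3rd + perfect 5th = B D# F#
= B major; triad = B D# F#


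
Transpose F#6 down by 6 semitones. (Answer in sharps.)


Working:
F#6: chromatic position 6 in octave 6 → absolute = 6×12 + 6 = 78
Transpose down 6: 78 - 6 = 72
72 = 6×12 + 0 → C in octave 6
Result = C6


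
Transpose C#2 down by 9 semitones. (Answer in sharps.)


Solution.
C#2: chromatic position 1 in octave 2 → absolute = 2×12 + 1 = 25
Transpose down 9: 25 - 9 = 16
16 = 1×12 + 4 → E in octave 1
Result = E1


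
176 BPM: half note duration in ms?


Reasoning:
One quarter-note beat = 60000 / BPM = 60000 / 176 ms
Half note = 2 × quarter note
Duration = 2 × 60000 / 176 = 120000 / 176
= 681.8 ms


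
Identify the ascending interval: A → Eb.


Letter names: A → E spans 5 letter names → a 5th
Semitones: A → Eb = 6 half-steps
A 5th of 6 semitones is a diminished 5th
= diminished 5th


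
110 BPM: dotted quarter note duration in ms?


Step by step:
One quarter-note beat = 60000 / BPM = 60000 / 110 ms
Dotted quarter note = 3/2 × quarter note
Duration = 3/2 × 60000 / 110 = 90000 / 110
= 818.2 ms


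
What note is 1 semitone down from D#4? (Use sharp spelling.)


Step by step:
D#4: chromatic position 3 in octave 4 → absolute = 4×12 + 3 = 51
Transpose down 1: 51 - 1 = 50
50 = 4×12 + 2 → D in octave 4
Result = D4


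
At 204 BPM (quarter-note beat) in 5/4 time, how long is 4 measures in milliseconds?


Step by step:
Quarter-note beat duration = 60000 / 204 ms
Beats per measure (5/4) = 5
One measure = 5 × 60000 / 204 = 300000 / 204 ms
4 measures = 4 × 300000 / 204 = 1200000 / 204
= 5882.4 ms


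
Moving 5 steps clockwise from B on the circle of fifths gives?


Reasoning:
Each clockwise step on the circle of fifths moves up a perfect 5th
From B: B → F#/Gb → Db → Ab → Eb → Bb
= Bb


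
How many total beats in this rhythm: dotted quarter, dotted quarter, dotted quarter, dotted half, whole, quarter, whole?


Reasoning:
Beat values:
  dotted quarter = 1.5 beats
  dotted quarter = 1.5 beats
  dotted quarter = 1.5 beats
  dotted half = 3 beats
  whole = 4 beats
  quarter = 1 beat
  whole = 4 beats
Sum = 1.5 + 1.5 + 1.5 + 3 + 4 + 1 + 4
= 16.5 beats


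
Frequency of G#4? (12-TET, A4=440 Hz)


Step by step:
f = 440 × 2^(n/12) where n = semitones from A4
G#4: -1 semitones from A4
f = 440 × 2^(-1/12)
f = 415.30 Hz


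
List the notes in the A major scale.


Solution.
Major scale pattern: W-W-H-W-W-W-H (2-2-1-2-2-2-1 semitones)
Starting from A:
  A + 2 semitones → B
  B + 2 semitones → C#
  C# + 1 semitone → D
  D + 2 semitones → E
  E + 2 semitones → F#
  F# + 2 semitones → G#
  G# + 1 semitone → A
Scale = A B C# D E F# G#


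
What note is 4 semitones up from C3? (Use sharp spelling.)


C3: chromatic position 0 in octave 3 → absolute = 3×12 + 0 = 36
Transpose up 4: 36 + 4 = 40
40 = 3×12 + 4 → E in octave 3
Result = E3


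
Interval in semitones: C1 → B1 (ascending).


Step by step:
Absolute semitone position = octave×12 + chromatic position
C1: 1×12 + 0 = 12
B1: 1×12 + 11 = 23
Difference = 23 - 12 = 11
= 11 semitones


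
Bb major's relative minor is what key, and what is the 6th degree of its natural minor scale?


Reasoning:
The relative minor shares the major's key signature and starts on its 6th degree
6th degree = a major 6th above the tonic; a major 6th above Bb is G
→ relative minor of Bb major is G minor
G natural minor scale: G A Bb C D Eb F
= G minor; 6th degree = Eb


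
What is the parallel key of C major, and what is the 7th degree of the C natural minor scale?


Let's work it out.
Parallel keys share the same tonic but differ in mode
C major → parallel is C minor
C natural minor scale: C D Eb F G Ab Bb
= C minor; 7th degree = Bb


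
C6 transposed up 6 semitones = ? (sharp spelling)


C6: chromatic position 0 in octave 6 → absolute = 6×12 + 0 = 72
Transpose up 6: 72 + 6 = 78
78 = 6×12 + 6 → F# in octave 6
Result = F#6


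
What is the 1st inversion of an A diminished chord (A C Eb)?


Solution.
Root position: A C Eb
1st inversion: move root up an octave
Bass note: C
Notes (bottom to top) = C Eb A


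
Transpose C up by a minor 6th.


minor 6th: 6 letter names, 8 semitones
Letter: C + 5 → A
Pitch: C + 8 semitones, spelled as an A → Ab
= Ab


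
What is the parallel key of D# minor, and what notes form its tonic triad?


Parallel keys share the same tonic but differ in mode
D# minor → parallel is D# major
Tonic triad of D# major = D# F## A#
= D# major; triad = D# F## A#


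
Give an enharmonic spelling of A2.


Let's work it out.
Enharmonic notes sound the same pitch but are spelled with different letter names
A and G## name the same pitch class
= G##2


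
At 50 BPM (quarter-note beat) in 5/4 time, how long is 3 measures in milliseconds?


Let's work it out.
Quarter-note beat duration = 60000 / 50 ms
Beats per measure (5/4) = 5
One measure = 5 × 60000 / 50 = 300000 / 50 ms
3 measures = 3 × 300000 / 50 = 900000 / 50
= 18000.0 ms


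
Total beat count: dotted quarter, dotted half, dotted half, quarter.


Reasoning:
Beat values:
  dotted quarter = 1.5 beats
  dotted half = 3 beats
  dotted half = 3 beats
  quarter = 1 beat
Sum = 1.5 + 3 + 3 + 1
= 8.5 beats


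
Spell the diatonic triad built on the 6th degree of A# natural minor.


Solution.
A# natural minor scale: A# B# C# D# E# F# G#
Diatonic triad on degree 6 stacks scale notes 6, 1, 3: F# A# C#
F#→A# = 4 semitones; F#→C# = 7 semitones → major triad
= F# A# C# (major)


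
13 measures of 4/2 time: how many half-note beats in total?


Let's work it out.
Time signature 4/2: the bottom number 2 means the half note gets one count
The top number 4 means 4 half-note beats per measure
Total = 4 × 13 measures
= 52 half-note beats


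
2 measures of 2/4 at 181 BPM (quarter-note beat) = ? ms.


Working:
Quarter-note beat duration = 60000 / 181 ms
Beats per measure (2/4) = 2
One measure = 2 × 60000 / 181 = 120000 / 181 ms
2 measures = 2 × 120000 / 181 = 240000 / 181
= 1326.0 ms


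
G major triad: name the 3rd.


Let's work it out.
Major triad = root + major 3rd (4 semitones) + perfect 5th (7 semitones)
A triad on G stacks thirds, so the chord tones use letter names G-B-D
Root: G
Major 3rd above G: B
Perfect 5th above G: D
The 3rd = B


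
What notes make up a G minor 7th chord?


Solution.
Minor 7th chord = root + minor 3rd + perfect 5th + minor 7th
Seventh chords stack in thirds, so the letter names are G-B-D-F
Root: G
Minor 3rd above G: Bb
Perfect 5th above G: D
Minor 7th above G: F
Chord = G Bb D F


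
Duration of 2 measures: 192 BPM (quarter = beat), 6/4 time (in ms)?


Solution.
Quarter-note beat duration = 60000 / 192 ms
Beats per measure (6/4) = 6
One measure = 6 × 60000 / 192 = 360000 / 192 ms
2 measures = 2 × 360000 / 192 = 720000 / 192
= 3750.0 ms


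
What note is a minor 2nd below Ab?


A 2nd spans 2 letter names, so from A we land on G
A minor 2nd = 1 semitone below Ab
Spell G at that pitch: G
= G


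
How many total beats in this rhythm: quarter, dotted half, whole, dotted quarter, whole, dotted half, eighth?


Beat values:
  quarter = 1 beat
  dotted half = 3 beats
  whole = 4 beats
  dotted quarter = 1.5 beats
  whole = 4 beats
  dotted half = 3 beats
  eighth = 0.5 beats
Sum = 1 + 3 + 4 + 1.5 + 4 + 3 + 0.5
= 17 beats


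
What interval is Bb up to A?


Letter names: B → A spans 7 letter names → a 7th
Semitones: Bb → A = 11 half-steps
A 7th of 11 semitones is a major 7th
= major 7th


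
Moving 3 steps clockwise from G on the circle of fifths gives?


Let's work it out.
Each clockwise step on the circle of fifths moves up a perfect 5th
From G: G → D → A → E
= E


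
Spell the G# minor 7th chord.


Minor 7th chord = root + minor 3rd + perfect 5th + minor 7th
Seventh chords stack in thirds, so the letter names are G-B-D-F
Root: G#
Minor 3rd above G#: B
Perfect 5th above G#: D#
Minor 7th above G#: F#
Chord = G# B D# F#


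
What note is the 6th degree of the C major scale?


Solution.
Major scale pattern: W-W-H-W-W-W-H (2-2-1-2-2-2-1 semitones)
Starting from C:
  C + 2 semitones → D
  D + 2 semitones → E
  E + 1 semitone → F
  F + 2 semitones → G
  G + 2 semitones → A
  A + 2 semitones → B
  B + 1 semitone → C
Scale: C D E F G A B
Degree 6 = A


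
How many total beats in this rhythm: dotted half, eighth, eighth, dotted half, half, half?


Beat values:
  dotted half = 3 beats
  eighth = 0.5 beats
  eighth = 0.5 beats
  dotted half = 3 beats
  half = 2 beats
  half = 2 beats
Sum = 3 + 0.5 + 0.5 + 3 + 2 + 2
= 11 beats


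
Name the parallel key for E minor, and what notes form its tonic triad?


Let's work it out.
Parallel keys share the same tonic but differ in mode
E minor → parallel is E major
Tonic triad of E major = E G# B
= E major; triad = E G# B


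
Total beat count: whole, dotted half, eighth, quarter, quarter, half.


Beat values:
  whole = 4 beats
  dotted half = 3 beats
  eighth = 0.5 beats
  quarter = 1 beat
  quarter = 1 beat
  half = 2 beats
Sum = 4 + 3 + 0.5 + 1 + 1 + 2
= 11.5 beats


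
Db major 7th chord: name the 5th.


Major 7th chord = root + major 3rd + perfect 5th + major 7th
Seventh chords stack in thirds, so the letter names are D-F-A-C
Root: Db
Major 3rd above Db: F
Perfect 5th above Db: Ab
Major 7th above Db: C
The 5th = Ab


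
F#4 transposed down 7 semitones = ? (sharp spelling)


F#4: chromatic position 6 in octave 4 → absolute = 4×12 + 6 = 54
Transpose down 7: 54 - 7 = 47
47 = 3×12 + 11 → B in octave 3
Result = B3


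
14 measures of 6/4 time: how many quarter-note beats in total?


Time signature 6/4: the bottom number 4 means the quarter note gets one count
The top number 6 means 6 quarter-note beats per measure
Total = 6 × 14 measures
= 84 quarter-note beats


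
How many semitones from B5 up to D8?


Let's work it out.
Absolute semitone position = octave×12 + chromatic position
B5: 5×12 + 11 = 71
D8: 8×12 + 2 = 98
Difference = 98 - 71 = 27
= 27 semitones


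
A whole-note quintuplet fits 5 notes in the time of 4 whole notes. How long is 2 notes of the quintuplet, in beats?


Reasoning:
Quintuplet: 5 notes occupy the space of 4 whole notes
Space = 4 × 4 = 16 beats
Each quintuplet note = 16 / 5 = 16/5 beats
2 notes = 2 × 16/5 = 32/5
= 32/5 beats


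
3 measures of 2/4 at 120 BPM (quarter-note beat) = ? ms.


Solution.
Quarter-note beat duration = 60000 / 120 ms
Beats per measure (2/4) = 2
One measure = 2 × 60000 / 120 = 120000 / 120 ms
3 measures = 3 × 120000 / 120 = 360000 / 120
= 3000.0 ms


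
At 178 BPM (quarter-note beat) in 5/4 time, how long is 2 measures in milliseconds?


Reasoning:
Quarter-note beat duration = 60000 / 178 ms
Beats per measure (5/4) = 5
One measure = 5 × 60000 / 178 = 300000 / 178 ms
2 measures = 2 × 300000 / 178 = 600000 / 178
= 3370.8 ms


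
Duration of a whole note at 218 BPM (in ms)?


Solution.
One quarter-note beat = 60000 / BPM = 60000 / 218 ms
Whole note = 4 × quarter note
Duration = 4 × 60000 / 218 = 240000 / 218
= 1100.9 ms


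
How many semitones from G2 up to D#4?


Step by step:
Absolute semitone position = octave×12 + chromatic position
G2: 2×12 + 7 = 31
D#4: 4×12 + 3 = 51
Difference = 51 - 31 = 20
= 20 semitones


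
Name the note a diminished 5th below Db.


A 5th spans 5 letter names, so from D we land on G
A diminished 5th = 6 semitones below Db
Spell G at that pitch: G
= G


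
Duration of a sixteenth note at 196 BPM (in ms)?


Solution.
One quarter-note beat = 60000 / BPM = 60000 / 196 ms
Sixteenth note = 1/4 × quarter note
Duration = 1/4 × 60000 / 196 = 15000 / 196
= 76.5 ms
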